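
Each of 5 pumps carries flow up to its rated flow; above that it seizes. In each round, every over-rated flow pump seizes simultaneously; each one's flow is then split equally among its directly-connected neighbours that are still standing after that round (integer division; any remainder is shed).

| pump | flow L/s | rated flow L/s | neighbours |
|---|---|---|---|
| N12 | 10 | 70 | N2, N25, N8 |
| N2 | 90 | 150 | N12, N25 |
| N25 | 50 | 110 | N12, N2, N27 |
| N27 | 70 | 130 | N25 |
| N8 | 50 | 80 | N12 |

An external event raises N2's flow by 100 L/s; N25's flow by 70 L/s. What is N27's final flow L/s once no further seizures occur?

130

Round 1 — N2 at 190 > 150; N25 at 120 > 110. N2, N25 seize.
  N2 sheds 190 L/s to N12: 190 each.
    N12: 10+190 = 200 > 70
  N25 sheds 120 L/s to N12, N27: 60 each.
    N12: 200+60 = 260 > 70
    N27: 70+60 = 130 ≤ 130
Round 2 — N12 seizes.
  N12 sheds 260 L/s to N8: 260 each.
    N8: 50+260 = 310 > 80
Round 3 — N8 seizes.
  N8 sheds 310 L/s: no online neighbours, lost.
No further seizures.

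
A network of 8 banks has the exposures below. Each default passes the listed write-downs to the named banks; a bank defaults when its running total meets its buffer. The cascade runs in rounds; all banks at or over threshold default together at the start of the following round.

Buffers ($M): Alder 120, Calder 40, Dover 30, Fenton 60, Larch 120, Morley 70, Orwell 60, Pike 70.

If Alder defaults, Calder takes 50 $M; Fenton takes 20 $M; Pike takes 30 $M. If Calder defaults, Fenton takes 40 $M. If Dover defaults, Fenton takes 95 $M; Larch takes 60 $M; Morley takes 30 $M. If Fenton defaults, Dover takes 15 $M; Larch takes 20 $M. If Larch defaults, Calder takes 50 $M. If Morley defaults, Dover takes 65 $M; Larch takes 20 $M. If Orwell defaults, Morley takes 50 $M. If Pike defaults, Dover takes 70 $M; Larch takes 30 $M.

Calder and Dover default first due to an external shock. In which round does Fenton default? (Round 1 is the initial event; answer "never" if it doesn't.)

Round 1 — Calder, Dover default (initial).
  Fenton: +40+95 → 135 ≥ 60
  Larch: +60 → 60 < 120
  Morley: +30 → 30 < 70
Round 2 — Fenton defaults.
  Larch: +20 → 80 < 120
No further defaults.

2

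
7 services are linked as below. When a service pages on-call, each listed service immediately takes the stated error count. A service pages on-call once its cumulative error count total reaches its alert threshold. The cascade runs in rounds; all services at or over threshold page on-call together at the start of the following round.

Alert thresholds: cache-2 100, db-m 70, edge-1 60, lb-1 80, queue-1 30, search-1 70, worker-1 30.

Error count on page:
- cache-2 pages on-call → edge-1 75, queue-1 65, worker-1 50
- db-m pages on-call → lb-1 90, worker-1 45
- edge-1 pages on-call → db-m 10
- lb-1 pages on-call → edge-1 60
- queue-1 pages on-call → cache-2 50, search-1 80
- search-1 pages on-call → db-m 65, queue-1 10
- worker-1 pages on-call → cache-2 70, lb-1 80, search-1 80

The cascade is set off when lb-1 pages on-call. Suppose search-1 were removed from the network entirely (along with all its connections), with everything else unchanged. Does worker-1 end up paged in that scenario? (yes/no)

With search-1 removed:
Round 1 — lb-1 pages on-call (initial).
  edge-1: +60 → 60 ≥ 60
Round 2 — edge-1 pages on-call.
  db-m: +10 → 10 < 70
No further pages.

no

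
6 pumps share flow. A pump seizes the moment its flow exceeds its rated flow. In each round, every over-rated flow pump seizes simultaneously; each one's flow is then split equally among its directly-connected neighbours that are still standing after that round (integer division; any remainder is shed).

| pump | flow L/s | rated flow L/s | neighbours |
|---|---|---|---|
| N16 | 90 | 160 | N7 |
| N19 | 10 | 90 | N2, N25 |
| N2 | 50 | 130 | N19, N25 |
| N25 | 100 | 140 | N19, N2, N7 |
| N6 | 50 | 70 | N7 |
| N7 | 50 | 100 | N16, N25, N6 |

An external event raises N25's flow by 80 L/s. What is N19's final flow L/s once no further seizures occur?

70

Round 1 — N25 at 180 > 140. N25 seizes.
  N25 sheds 180 L/s to N19, N2, N7: 60 each.
    N19: 10+60 = 70 ≤ 90
    N2: 50+60 = 110 ≤ 130
    N7: 50+60 = 110 > 100
Round 2 — N7 seizes.
  N7 sheds 110 L/s to N16, N6: 55 each.
    N16: 90+55 = 145 ≤ 160
    N6: 50+55 = 105 > 70
Round 3 — N6 seizes.
  N6 sheds 105 L/s: no online neighbours, lost.
No further seizures.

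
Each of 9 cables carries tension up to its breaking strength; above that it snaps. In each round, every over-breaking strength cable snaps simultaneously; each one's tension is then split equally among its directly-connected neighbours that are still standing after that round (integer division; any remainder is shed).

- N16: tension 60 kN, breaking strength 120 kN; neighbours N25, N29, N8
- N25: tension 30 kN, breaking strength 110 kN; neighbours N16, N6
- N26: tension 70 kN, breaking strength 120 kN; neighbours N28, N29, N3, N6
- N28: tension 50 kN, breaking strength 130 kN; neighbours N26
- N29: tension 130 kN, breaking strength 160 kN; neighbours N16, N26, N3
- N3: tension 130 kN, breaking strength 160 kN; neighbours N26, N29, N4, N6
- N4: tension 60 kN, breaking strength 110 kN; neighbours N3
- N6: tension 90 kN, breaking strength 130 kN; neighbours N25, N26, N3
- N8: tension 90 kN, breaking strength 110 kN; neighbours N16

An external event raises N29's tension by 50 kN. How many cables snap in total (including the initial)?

8

Round 1 — N29 at 180 > 160. N29 snaps.
  N29 sheds 180 kN to N16, N26, N3: 60 each.
    N16: 60+60 = 120 ≤ 120
    N26: 70+60 = 130 > 120
    N3: 130+60 = 190 > 160
Round 2 — N26, N3 snap.
  N26 sheds 130 kN to N28, N6: 65 each.
    N28: 50+65 = 115 ≤ 130
    N6: 90+65 = 155 > 130
  N3 sheds 190 kN to N4, N6: 95 each.
    N4: 60+95 = 155 > 110
    N6: 155+95 = 250 > 130
Round 3 — N4, N6 snap.
  N4 sheds 155 kN: no online neighbours, lost.
  N6 sheds 250 kN to N25: 250 each.
    N25: 30+250 = 280 > 110
Round 4 — N25 snaps.
  N25 sheds 280 kN to N16: 280 each.
    N16: 120+280 = 400 > 120
Round 5 — N16 snaps.
  N16 sheds 400 kN to N8: 400 each.
    N8: 90+400 = 490 > 110
Round 6 — N8 snaps.
  N8 sheds 490 kN: no online neighbours, lost.
No further breaks.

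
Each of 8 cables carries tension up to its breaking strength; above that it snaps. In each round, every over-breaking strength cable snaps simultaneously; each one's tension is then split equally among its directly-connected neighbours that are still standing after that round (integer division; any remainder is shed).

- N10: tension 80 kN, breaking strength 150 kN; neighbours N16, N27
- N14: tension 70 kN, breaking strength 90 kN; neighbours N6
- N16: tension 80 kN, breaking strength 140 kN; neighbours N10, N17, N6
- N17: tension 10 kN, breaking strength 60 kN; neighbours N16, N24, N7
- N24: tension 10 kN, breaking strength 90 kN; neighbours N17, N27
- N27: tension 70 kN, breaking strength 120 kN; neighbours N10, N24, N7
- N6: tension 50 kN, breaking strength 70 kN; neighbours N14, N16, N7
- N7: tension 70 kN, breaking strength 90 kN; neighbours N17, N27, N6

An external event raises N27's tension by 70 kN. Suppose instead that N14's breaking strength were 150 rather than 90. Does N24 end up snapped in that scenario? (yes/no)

With N14's breaking strength at 150:
Round 1 — N27 at 140 > 120. N27 snaps.
  N27 sheds 140 kN to N10, N24, N7: 46 each (2 lost).
    N10: 80+46 = 126 ≤ 150
    N24: 10+46 = 56 ≤ 90
    N7: 70+46 = 116 > 90
Round 2 — N7 snaps.
  N7 sheds 116 kN to N17, N6: 58 each.
    N17: 10+58 = 68 > 60
    N6: 50+58 = 108 > 70
Round 3 — N17, N6 snap.
  N17 sheds 68 kN to N16, N24: 34 each.
    N16: 80+34 = 114 ≤ 140
    N24: 56+34 = 90 ≤ 90
  N6 sheds 108 kN to N14, N16: 54 each.
    N14: 70+54 = 124 ≤ 150
    N16: 114+54 = 168 > 140
Round 4 — N16 snaps.
  N16 sheds 168 kN to N10: 168 each.
    N10: 126+168 = 294 > 150
Round 5 — N10 snaps.
  N10 sheds 294 kN: no online neighbours, lost.
No further breaks.

no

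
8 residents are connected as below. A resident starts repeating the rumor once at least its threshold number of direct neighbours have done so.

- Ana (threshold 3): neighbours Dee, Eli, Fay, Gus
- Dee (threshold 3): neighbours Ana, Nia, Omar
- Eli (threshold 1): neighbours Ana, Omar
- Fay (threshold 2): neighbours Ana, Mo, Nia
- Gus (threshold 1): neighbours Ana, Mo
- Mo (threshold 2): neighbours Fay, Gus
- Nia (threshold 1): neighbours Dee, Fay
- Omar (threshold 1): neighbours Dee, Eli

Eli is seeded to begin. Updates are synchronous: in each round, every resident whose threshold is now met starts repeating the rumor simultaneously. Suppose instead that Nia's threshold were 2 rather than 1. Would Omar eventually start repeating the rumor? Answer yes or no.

With Nia's threshold at 2:
Round 1 — Eli starts repeating the rumor (initial).
Round 2 — checking thresholds:
  Ana: 1 of 4 neighbours < 3, holds.
  Omar: 1 of 2 neighbours ≥ 1, starts repeating the rumor.
Round 3 — no new spreads; cascade stops.

yes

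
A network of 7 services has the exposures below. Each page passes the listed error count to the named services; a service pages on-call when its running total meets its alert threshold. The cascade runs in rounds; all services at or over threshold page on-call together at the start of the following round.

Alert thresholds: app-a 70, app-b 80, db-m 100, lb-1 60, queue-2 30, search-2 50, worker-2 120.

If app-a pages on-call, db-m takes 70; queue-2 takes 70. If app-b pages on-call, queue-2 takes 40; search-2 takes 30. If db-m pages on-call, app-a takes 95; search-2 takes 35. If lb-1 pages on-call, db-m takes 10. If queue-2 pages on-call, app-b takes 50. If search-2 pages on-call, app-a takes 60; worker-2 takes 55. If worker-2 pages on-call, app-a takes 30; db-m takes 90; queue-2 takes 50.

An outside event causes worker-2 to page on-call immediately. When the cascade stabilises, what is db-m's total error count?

90

Round 1 — worker-2 pages on-call (initial).
  app-a: +30 → 30 < 70
  db-m: +90 → 90 < 100
  queue-2: +50 → 50 ≥ 30
Round 2 — queue-2 pages on-call.
  app-b: +50 → 50 < 80
No further pages.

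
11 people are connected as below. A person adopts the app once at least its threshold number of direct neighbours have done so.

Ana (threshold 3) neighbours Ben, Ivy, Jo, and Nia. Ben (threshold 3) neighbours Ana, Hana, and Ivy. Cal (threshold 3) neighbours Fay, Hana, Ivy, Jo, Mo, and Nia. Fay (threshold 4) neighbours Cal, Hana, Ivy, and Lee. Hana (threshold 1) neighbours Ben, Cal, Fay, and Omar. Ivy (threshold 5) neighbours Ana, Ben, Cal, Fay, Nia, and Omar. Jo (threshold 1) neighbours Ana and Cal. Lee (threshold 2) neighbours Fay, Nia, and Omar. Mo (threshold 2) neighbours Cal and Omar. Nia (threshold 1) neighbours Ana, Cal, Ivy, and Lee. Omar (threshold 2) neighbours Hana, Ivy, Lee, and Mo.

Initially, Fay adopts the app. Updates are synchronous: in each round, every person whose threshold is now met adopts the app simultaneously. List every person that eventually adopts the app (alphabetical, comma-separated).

Round 1 — Fay adopts the app (initial).
Round 2 — checking thresholds:
  Cal: 1 of 6 neighbours < 3, not yet.
  Hana: 1 of 4 neighbours ≥ 1, adopts the app.
  Ivy: 1 of 6 neighbours < 5, not yet.
  Lee: 1 of 3 neighbours < 2, not yet.
Round 3 — no new adoptions; cascade stops.

Fay, Hana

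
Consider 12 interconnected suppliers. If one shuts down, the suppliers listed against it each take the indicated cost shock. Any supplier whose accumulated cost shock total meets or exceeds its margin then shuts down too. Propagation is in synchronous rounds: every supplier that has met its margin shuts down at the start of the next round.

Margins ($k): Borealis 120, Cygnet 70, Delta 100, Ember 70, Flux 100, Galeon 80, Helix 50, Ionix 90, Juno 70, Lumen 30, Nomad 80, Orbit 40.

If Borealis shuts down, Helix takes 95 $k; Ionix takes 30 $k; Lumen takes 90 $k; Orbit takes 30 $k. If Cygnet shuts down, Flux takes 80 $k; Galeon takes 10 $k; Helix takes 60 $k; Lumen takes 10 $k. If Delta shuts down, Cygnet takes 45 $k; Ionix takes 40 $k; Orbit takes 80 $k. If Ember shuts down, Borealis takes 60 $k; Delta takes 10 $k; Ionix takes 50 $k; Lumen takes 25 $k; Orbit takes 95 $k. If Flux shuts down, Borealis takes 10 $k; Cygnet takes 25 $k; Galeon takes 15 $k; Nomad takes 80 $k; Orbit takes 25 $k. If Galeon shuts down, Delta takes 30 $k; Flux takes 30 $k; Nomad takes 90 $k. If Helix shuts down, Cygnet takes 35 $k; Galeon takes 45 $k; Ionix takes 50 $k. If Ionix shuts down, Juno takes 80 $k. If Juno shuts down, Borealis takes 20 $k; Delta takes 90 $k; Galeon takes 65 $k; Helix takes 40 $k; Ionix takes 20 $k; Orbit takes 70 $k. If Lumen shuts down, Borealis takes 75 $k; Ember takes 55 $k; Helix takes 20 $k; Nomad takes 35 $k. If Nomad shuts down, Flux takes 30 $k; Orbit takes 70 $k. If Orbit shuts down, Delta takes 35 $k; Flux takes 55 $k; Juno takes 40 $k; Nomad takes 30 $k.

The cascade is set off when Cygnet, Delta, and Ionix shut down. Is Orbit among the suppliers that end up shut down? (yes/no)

Round 1 — Cygnet, Delta, Ionix shut down (initial).
  Flux: +80 → 80 < 100
  Galeon: +10 → 10 < 80
  Helix: +60 → 60 ≥ 50
  Juno: +80 → 80 ≥ 70
  Lumen: +10 → 10 < 30
  Orbit: +80 → 80 ≥ 40
Round 2 — Helix, Juno, Orbit shut down.
  Borealis: +20 → 20 < 120
  Flux: +55 → 135 ≥ 100
  Galeon: +45+65 → 120 ≥ 80
  Nomad: +30 → 30 < 80
Round 3 — Flux, Galeon shut down.
  Borealis: +10 → 30 < 120
  Nomad: +80+90 → 200 ≥ 80
Round 4 — Nomad shuts down.
No further shutdowns.

yes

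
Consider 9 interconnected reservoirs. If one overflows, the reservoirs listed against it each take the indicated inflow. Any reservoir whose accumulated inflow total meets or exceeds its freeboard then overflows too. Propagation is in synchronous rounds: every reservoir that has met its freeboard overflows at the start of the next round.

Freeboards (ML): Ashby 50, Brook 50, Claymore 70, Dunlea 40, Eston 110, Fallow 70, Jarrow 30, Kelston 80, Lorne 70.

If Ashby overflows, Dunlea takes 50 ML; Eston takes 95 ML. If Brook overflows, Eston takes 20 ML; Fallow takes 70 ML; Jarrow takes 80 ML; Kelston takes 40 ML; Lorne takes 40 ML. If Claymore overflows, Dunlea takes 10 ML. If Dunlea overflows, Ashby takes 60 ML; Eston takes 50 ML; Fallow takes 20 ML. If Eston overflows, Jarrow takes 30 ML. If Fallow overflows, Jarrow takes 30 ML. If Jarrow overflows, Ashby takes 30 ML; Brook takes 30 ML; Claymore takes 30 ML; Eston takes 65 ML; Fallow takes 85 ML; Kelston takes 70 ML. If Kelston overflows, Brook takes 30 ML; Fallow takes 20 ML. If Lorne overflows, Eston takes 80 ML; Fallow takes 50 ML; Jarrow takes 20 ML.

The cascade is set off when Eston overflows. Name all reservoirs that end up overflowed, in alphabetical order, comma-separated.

Round 1 — Eston overflows (initial).
  Jarrow: +30 → 30 ≥ 30
Round 2 — Jarrow overflows.
  Ashby: +30 → 30 < 50
  Brook: +30 → 30 < 50
  Claymore: +30 → 30 < 70
  Fallow: +85 → 85 ≥ 70
  Kelston: +70 → 70 < 80
Round 3 — Fallow overflows.
No further overflows.

Eston, Fallow, Jarrow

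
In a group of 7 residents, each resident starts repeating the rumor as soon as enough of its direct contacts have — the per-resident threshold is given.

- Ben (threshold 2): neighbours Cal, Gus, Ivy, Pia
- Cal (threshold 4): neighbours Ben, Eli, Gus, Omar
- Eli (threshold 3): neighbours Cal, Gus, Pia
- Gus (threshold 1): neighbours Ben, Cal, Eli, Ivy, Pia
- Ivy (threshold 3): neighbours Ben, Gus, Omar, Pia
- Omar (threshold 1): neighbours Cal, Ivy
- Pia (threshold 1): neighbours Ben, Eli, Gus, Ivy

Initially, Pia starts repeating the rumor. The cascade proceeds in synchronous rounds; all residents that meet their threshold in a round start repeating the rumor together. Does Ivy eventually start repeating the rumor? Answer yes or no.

Round 1 — Pia starts repeating the rumor (initial).
Round 2 — checking thresholds:
  Ben: 1 of 4 neighbours < 2, not yet.
  Eli: 1 of 3 neighbours < 3, not yet.
  Gus: 1 of 5 neighbours ≥ 1, starts repeating the rumor.
  Ivy: 1 of 4 neighbours < 3, not yet.
Round 3 — checking thresholds:
  Ben: 2 of 4 neighbours ≥ 2, starts repeating the rumor.
  Cal: 1 of 4 neighbours < 4, not yet.
  Eli: 2 of 3 neighbours < 3, not yet.
  Ivy: 2 of 4 neighbours < 3, not yet.
Round 4 — checking thresholds:
  Cal: 2 of 4 neighbours < 4, not yet.
  Eli: 2 of 3 neighbours < 3, not yet.
  Ivy: 3 of 4 neighbours ≥ 3, starts repeating the rumor.
Round 5 — checking thresholds:
  Cal: 2 of 4 neighbours < 4, not yet.
  Eli: 2 of 3 neighbours < 3, not yet.
  Omar: 1 of 2 neighbours ≥ 1, starts repeating the rumor.
Round 6 — no new spreads; cascade stops.

yes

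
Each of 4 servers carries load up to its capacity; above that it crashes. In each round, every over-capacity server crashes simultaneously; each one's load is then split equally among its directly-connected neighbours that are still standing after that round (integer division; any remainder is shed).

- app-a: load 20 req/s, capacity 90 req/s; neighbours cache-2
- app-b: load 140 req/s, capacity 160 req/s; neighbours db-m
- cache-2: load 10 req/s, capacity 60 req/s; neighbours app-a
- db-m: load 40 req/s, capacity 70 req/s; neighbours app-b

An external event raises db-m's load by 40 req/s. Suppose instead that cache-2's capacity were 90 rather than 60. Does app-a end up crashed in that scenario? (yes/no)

no

With cache-2's capacity at 90:
Round 1 — db-m at 80 > 70. db-m crashes.
  db-m sheds 80 req/s to app-b: 80 each.
    app-b: 140+80 = 220 > 160
Round 2 — app-b crashes.
  app-b sheds 220 req/s: no online neighbours, lost.
No further crashes.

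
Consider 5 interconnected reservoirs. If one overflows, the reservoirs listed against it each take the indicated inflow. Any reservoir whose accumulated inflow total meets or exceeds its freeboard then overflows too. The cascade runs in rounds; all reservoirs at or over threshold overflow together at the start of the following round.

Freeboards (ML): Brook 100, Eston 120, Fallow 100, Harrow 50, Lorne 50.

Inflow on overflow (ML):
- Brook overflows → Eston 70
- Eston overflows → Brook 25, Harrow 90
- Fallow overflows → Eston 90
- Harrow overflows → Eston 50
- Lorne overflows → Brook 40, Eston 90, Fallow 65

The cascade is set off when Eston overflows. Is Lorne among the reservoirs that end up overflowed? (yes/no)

no

Round 1 — Eston overflows (initial).
  Brook: +25 → 25 < 100
  Harrow: +90 → 90 ≥ 50
Round 2 — Harrow overflows.
No further overflows.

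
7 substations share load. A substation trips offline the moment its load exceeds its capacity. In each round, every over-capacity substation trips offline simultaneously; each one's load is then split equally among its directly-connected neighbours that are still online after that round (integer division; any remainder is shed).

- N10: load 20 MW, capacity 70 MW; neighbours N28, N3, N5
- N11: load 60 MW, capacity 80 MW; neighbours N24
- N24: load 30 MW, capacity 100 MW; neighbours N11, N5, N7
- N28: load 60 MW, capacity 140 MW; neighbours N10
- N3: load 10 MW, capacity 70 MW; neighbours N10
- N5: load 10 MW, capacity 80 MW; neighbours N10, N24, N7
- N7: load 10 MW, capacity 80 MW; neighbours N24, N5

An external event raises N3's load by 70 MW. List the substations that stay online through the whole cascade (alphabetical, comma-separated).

Round 1 — N3 at 80 > 70. N3 trips offline.
  N3 sheds 80 MW to N10: 80 each.
    N10: 20+80 = 100 > 70
Round 2 — N10 trips offline.
  N10 sheds 100 MW to N28, N5: 50 each.
    N28: 60+50 = 110 ≤ 140
    N5: 10+50 = 60 ≤ 80
No further trips.

N11, N24, N28, N5, N7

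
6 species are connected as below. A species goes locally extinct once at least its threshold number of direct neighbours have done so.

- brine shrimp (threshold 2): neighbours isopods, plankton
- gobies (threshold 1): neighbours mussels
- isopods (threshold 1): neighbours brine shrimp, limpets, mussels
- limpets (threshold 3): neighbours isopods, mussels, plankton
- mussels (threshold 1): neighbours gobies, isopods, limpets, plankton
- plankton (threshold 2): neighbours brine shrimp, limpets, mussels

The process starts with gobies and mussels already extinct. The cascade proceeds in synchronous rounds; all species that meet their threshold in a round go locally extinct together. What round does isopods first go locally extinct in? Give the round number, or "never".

Round 1 — gobies, mussels go locally extinct (initial).
Round 2 — checking thresholds:
  isopods: 1 of 3 neighbours ≥ 1, goes locally extinct.
  limpets: 1 of 3 neighbours < 3, holds.
  plankton: 1 of 3 neighbours < 2, holds.
Round 3 — no new extinctions; cascade stops.

2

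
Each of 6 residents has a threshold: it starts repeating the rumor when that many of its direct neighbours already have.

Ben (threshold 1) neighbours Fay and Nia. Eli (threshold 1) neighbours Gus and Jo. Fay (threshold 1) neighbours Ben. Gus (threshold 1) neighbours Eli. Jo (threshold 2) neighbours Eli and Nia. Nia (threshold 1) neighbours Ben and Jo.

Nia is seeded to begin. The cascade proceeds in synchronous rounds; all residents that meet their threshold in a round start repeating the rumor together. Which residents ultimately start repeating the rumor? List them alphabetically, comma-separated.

Ben, Fay, Nia

Round 1 — Nia starts repeating the rumor (initial).
Round 2 — checking thresholds:
  Ben: 1 of 2 neighbours ≥ 1, starts repeating the rumor.
  Jo: 1 of 2 neighbours < 2, holds.
Round 3 — checking thresholds:
  Fay: 1 of 1 neighbours ≥ 1, starts repeating the rumor.
  Jo: 1 of 2 neighbours < 2, holds.
Round 4 — no new spreads; cascade stops.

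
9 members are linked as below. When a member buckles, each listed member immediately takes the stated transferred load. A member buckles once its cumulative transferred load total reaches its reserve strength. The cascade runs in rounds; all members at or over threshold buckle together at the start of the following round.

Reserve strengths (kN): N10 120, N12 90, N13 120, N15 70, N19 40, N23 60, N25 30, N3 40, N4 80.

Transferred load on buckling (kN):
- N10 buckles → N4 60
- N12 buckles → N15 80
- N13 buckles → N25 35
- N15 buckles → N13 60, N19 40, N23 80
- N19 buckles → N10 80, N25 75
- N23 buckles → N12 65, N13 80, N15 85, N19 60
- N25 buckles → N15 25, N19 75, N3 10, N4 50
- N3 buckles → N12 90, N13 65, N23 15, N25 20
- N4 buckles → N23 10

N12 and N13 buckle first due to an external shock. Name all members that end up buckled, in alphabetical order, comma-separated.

Round 1 — N12, N13 buckle (initial).
  N15: +80 → 80 ≥ 70
  N25: +35 → 35 ≥ 30
Round 2 — N15, N25 buckle.
  N19: +40+75 → 115 ≥ 40
  N23: +80 → 80 ≥ 60
  N3: +10 → 10 < 40
  N4: +50 → 50 < 80
Round 3 — N19, N23 buckle.
  N10: +80 → 80 < 120
No further bucklings.

N12, N13, N15, N19, N23, N25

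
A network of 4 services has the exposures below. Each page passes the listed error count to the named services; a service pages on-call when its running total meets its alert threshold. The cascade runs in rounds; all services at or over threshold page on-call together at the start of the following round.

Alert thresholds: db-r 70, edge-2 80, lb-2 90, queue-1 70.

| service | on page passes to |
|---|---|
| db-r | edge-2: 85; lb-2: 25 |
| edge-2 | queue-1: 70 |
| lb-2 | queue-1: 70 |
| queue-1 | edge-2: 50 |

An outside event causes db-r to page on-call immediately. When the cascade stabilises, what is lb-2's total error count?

25

Round 1 — db-r pages on-call (initial).
  edge-2: +85 → 85 ≥ 80
  lb-2: +25 → 25 < 90
Round 2 — edge-2 pages on-call.
  queue-1: +70 → 70 ≥ 70
Round 3 — queue-1 pages on-call.
No further pages.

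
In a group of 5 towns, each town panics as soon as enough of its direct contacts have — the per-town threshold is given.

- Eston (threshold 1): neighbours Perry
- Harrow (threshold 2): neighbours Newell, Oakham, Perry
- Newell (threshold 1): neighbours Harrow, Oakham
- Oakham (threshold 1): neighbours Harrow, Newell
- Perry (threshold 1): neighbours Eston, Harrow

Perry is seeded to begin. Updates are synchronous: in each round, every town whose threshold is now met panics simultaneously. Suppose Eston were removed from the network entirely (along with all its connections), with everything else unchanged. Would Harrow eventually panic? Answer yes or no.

no

With Eston removed:
Round 1 — Perry panics (initial).
Round 2 — no new panics; cascade stops.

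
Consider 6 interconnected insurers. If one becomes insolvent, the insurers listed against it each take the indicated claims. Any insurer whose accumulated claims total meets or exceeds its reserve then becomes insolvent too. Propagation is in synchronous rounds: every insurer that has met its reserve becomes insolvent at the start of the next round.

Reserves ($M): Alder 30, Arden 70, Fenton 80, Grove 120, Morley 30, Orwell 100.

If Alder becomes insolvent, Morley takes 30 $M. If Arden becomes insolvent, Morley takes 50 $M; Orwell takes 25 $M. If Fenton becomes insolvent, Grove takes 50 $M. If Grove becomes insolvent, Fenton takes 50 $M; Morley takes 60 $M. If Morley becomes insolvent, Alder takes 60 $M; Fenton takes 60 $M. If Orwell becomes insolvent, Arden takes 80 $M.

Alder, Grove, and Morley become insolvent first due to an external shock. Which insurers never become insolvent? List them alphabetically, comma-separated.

Arden, Orwell

Round 1 — Alder, Grove, Morley become insolvent (initial).
  Fenton: +50+60 → 110 ≥ 80
Round 2 — Fenton becomes insolvent.
No further insolvencies.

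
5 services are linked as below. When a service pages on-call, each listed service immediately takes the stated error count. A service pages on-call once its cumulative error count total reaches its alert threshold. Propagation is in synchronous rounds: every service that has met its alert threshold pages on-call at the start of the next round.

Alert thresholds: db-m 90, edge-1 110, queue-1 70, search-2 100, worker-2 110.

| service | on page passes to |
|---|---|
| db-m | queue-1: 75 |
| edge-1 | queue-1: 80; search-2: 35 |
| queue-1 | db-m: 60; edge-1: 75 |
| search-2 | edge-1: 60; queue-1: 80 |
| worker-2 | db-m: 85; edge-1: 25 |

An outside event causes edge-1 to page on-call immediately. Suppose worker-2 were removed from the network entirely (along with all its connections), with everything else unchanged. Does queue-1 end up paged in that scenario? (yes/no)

yes

With worker-2 removed:
Round 1 — edge-1 pages on-call (initial).
  queue-1: +80 → 80 ≥ 70
  search-2: +35 → 35 < 100
Round 2 — queue-1 pages on-call.
  db-m: +60 → 60 < 90
No further pages.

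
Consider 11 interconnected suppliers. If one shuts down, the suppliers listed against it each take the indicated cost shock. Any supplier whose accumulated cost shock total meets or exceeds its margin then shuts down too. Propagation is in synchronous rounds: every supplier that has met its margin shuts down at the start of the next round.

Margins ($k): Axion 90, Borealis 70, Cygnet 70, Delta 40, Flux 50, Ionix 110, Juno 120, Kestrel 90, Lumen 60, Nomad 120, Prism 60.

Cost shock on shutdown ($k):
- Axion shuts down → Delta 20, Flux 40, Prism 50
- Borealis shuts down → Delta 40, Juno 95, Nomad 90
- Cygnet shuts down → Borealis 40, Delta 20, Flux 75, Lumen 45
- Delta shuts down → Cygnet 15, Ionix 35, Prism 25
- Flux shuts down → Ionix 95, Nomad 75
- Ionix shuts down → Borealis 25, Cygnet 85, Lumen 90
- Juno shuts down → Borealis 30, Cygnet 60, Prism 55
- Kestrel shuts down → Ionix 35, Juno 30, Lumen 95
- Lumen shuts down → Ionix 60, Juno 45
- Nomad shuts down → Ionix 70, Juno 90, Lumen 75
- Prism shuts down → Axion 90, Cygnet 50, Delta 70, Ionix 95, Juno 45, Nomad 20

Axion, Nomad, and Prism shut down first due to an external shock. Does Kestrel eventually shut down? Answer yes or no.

no

Round 1 — Axion, Nomad, Prism shut down (initial).
  Cygnet: +50 → 50 < 70
  Delta: +20+70 → 90 ≥ 40
  Flux: +40 → 40 < 50
  Ionix: +70+95 → 165 ≥ 110
  Juno: +90+45 → 135 ≥ 120
  Lumen: +75 → 75 ≥ 60
Round 2 — Delta, Ionix, Juno, Lumen shut down.
  Borealis: +25+30 → 55 < 70
  Cygnet: +15+85+60 → 210 ≥ 70
Round 3 — Cygnet shuts down.
  Borealis: +40 → 95 ≥ 70
  Flux: +75 → 115 ≥ 50
Round 4 — Borealis, Flux shut down.
No further shutdowns.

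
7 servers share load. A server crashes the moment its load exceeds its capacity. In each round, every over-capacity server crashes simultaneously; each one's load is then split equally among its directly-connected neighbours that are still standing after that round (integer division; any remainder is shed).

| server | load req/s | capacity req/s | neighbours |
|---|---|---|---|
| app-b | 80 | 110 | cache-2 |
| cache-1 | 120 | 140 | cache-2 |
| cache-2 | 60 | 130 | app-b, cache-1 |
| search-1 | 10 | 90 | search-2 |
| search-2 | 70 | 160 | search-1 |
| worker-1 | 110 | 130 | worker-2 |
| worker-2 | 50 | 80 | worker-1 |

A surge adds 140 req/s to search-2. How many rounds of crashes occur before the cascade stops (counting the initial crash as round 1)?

2

Round 1 — search-2 at 210 > 160. search-2 crashes.
  search-2 sheds 210 req/s to search-1: 210 each.
    search-1: 10+210 = 220 > 90
Round 2 — search-1 crashes.
  search-1 sheds 220 req/s: no online neighbours, lost.
No further crashes.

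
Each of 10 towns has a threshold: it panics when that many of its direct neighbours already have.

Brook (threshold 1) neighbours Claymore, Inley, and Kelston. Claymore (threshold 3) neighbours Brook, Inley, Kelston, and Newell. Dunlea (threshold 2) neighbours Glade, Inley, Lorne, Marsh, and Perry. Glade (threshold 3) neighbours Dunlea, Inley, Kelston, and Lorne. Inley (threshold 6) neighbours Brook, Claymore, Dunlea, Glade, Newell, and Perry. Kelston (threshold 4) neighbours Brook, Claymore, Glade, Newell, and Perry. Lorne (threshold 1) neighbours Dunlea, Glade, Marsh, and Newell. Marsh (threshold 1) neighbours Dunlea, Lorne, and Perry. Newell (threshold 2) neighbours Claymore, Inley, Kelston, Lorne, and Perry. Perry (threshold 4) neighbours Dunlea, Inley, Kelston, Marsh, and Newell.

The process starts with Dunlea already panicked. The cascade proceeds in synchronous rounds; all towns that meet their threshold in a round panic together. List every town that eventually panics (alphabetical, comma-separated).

Round 1 — Dunlea panics (initial).
Round 2 — checking thresholds:
  Glade: 1 of 4 neighbours < 3, below threshold.
  Inley: 1 of 6 neighbours < 6, below threshold.
  Lorne: 1 of 4 neighbours ≥ 1, panics.
  Marsh: 1 of 3 neighbours ≥ 1, panics.
  Perry: 1 of 5 neighbours < 4, below threshold.
Round 3 — no new panics; cascade stops.

Dunlea, Lorne, Marsh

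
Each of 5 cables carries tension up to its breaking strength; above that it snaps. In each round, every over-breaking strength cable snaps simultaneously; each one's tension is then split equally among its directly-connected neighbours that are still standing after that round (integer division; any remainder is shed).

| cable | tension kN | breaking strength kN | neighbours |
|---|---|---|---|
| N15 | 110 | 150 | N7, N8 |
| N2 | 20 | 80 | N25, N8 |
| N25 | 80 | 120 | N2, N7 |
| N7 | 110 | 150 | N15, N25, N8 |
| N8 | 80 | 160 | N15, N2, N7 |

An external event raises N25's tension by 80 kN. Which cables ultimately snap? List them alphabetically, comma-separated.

N15, N2, N25, N7, N8

Round 1 — N25 at 160 > 120. N25 snaps.
  N25 sheds 160 kN to N2, N7: 80 each.
    N2: 20+80 = 100 > 80
    N7: 110+80 = 190 > 150
Round 2 — N2, N7 snap.
  N2 sheds 100 kN to N8: 100 each.
    N8: 80+100 = 180 > 160
  N7 sheds 190 kN to N15, N8: 95 each.
    N15: 110+95 = 205 > 150
    N8: 180+95 = 275 > 160
Round 3 — N15, N8 snap.
  N15 sheds 205 kN: no online neighbours, lost.
  N8 sheds 275 kN: no online neighbours, lost.
No further breaks.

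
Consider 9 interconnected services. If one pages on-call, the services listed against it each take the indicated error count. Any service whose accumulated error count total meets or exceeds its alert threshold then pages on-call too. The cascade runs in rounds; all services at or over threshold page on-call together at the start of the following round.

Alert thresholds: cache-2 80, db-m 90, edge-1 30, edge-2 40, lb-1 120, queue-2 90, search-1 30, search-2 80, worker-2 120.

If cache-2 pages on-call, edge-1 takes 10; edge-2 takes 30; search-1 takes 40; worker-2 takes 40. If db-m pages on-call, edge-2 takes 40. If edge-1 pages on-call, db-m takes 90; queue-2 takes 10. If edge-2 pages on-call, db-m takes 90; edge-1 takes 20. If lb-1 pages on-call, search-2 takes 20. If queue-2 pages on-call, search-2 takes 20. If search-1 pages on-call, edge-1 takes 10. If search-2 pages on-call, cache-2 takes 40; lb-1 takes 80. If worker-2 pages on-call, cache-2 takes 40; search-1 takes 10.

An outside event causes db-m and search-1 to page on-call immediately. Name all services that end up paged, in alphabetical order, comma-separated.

db-m, edge-1, edge-2, search-1

Round 1 — db-m, search-1 page on-call (initial).
  edge-1: +10 → 10 < 30
  edge-2: +40 → 40 ≥ 40
Round 2 — edge-2 pages on-call.
  edge-1: +20 → 30 ≥ 30
Round 3 — edge-1 pages on-call.
  queue-2: +10 → 10 < 90
No further pages.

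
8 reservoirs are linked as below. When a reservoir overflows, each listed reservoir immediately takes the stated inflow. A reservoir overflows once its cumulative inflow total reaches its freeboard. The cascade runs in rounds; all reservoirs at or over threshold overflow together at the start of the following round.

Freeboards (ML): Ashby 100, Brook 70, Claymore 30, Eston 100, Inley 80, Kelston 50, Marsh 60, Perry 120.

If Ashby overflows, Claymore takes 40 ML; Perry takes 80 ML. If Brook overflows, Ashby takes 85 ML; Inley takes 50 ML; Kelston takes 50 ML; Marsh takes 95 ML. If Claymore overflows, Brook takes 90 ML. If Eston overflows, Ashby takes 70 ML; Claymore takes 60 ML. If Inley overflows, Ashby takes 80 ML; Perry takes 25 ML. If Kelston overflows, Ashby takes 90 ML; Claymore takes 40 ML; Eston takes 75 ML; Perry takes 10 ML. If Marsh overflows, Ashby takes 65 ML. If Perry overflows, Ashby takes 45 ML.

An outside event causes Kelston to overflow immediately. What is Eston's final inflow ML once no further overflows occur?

75

Round 1 — Kelston overflows (initial).
  Ashby: +90 → 90 < 100
  Claymore: +40 → 40 ≥ 30
  Eston: +75 → 75 < 100
  Perry: +10 → 10 < 120
Round 2 — Claymore overflows.
  Brook: +90 → 90 ≥ 70
Round 3 — Brook overflows.
  Ashby: +85 → 175 ≥ 100
  Inley: +50 → 50 < 80
  Marsh: +95 → 95 ≥ 60
Round 4 — Ashby, Marsh overflow.
  Perry: +80 → 90 < 120
No further overflows.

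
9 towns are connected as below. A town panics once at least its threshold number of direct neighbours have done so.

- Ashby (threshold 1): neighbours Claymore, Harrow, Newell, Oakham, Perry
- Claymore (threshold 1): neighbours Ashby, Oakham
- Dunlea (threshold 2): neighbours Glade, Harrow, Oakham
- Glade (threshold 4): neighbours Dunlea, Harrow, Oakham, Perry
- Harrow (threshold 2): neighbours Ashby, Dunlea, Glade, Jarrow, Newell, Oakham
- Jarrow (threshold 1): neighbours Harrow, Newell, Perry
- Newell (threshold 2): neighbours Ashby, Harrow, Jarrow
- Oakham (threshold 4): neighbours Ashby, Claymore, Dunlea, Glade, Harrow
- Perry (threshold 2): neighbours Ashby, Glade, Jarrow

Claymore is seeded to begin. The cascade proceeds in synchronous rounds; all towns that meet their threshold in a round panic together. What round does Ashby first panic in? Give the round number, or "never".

2

Round 1 — Claymore panics (initial).
Round 2 — checking thresholds:
  Ashby: 1 of 5 neighbours ≥ 1, panics.
  Oakham: 1 of 5 neighbours < 4, below threshold.
Round 3 — no new panics; cascade stops.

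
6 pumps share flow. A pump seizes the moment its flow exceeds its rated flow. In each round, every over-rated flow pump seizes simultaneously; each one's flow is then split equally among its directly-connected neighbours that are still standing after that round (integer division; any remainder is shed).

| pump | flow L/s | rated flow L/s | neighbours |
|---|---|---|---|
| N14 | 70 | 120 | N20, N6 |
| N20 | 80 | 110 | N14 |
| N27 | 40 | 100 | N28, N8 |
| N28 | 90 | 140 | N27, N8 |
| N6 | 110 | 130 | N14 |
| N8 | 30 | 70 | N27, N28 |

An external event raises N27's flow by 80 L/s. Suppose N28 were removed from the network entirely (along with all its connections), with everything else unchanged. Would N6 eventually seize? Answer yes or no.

no

With N28 removed:
Round 1 — N27 at 120 > 100. N27 seizes.
  N27 sheds 120 L/s to N8: 120 each.
    N8: 30+120 = 150 > 70
Round 2 — N8 seizes.
  N8 sheds 150 L/s: no online neighbours, lost.
No further seizures.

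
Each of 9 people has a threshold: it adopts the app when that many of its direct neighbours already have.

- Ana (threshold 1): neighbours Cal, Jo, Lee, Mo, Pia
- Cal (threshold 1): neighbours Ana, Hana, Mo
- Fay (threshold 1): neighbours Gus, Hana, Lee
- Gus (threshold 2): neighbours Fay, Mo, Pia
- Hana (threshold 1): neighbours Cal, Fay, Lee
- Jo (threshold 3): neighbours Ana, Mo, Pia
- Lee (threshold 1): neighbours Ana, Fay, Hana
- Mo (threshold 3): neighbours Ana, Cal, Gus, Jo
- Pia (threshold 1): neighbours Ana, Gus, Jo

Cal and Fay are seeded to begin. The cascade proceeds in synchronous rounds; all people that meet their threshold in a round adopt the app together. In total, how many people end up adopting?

Round 1 — Cal, Fay adopt the app (initial).
Round 2 — checking thresholds:
  Ana: 1 of 5 neighbours ≥ 1, adopts the app.
  Gus: 1 of 3 neighbours < 2, holds.
  Hana: 2 of 3 neighbours ≥ 1, adopts the app.
  Lee: 1 of 3 neighbours ≥ 1, adopts the app.
  Mo: 1 of 4 neighbours < 3, holds.
Round 3 — checking thresholds:
  Gus: 1 of 3 neighbours < 2, holds.
  Jo: 1 of 3 neighbours < 3, holds.
  Mo: 2 of 4 neighbours < 3, holds.
  Pia: 1 of 3 neighbours ≥ 1, adopts the app.
Round 4 — checking thresholds:
  Gus: 2 of 3 neighbours ≥ 2, adopts the app.
  Jo: 2 of 3 neighbours < 3, holds.
  Mo: 2 of 4 neighbours < 3, holds.
Round 5 — checking thresholds:
  Jo: 2 of 3 neighbours < 3, holds.
  Mo: 3 of 4 neighbours ≥ 3, adopts the app.
Round 6 — checking thresholds:
  Jo: 3 of 3 neighbours ≥ 3, adopts the app.
Round 7 — no new adoptions; cascade stops.

9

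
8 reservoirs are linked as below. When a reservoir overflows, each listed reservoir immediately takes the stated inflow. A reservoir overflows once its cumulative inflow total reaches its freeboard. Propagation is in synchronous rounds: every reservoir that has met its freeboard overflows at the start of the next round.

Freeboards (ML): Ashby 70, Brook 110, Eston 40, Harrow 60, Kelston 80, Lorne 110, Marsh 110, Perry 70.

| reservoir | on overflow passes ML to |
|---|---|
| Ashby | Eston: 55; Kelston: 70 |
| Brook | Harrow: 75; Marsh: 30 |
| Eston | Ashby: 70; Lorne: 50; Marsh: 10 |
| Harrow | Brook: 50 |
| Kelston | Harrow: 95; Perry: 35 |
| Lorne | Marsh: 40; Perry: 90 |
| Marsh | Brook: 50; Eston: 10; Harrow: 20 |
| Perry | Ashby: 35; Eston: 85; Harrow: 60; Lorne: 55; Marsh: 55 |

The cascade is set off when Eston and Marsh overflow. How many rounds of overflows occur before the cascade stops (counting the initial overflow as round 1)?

Round 1 — Eston, Marsh overflow (initial).
  Ashby: +70 → 70 ≥ 70
  Brook: +50 → 50 < 110
  Harrow: +20 → 20 < 60
  Lorne: +50 → 50 < 110
Round 2 — Ashby overflows.
  Kelston: +70 → 70 < 80
No further overflows.

2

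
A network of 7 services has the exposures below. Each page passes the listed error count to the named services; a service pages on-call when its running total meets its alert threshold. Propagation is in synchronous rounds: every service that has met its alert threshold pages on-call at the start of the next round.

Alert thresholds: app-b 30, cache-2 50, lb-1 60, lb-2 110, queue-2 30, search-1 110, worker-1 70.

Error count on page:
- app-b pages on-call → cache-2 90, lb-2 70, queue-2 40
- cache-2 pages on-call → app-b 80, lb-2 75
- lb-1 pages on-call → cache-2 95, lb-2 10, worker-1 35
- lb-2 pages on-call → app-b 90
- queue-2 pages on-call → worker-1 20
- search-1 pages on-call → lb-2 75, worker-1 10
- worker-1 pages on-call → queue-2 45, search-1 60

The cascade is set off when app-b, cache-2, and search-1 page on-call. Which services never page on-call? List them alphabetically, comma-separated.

lb-1, worker-1

Round 1 — app-b, cache-2, search-1 page on-call (initial).
  lb-2: +70+75+75 → 220 ≥ 110
  queue-2: +40 → 40 ≥ 30
  worker-1: +10 → 10 < 70
Round 2 — lb-2, queue-2 page on-call.
  worker-1: +20 → 30 < 70
No further pages.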